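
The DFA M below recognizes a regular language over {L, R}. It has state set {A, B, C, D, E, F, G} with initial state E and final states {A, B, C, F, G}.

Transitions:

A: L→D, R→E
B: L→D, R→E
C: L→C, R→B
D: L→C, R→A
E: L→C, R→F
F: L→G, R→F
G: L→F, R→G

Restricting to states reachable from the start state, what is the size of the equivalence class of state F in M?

P0 = {A,B,C,F,G} | {D,E}.
On input L, block {A,B,C,F,G} splits into {C,F,G} and {A,B}.
Split {C,F,G} by δ(·,R) → {F,G} and {C}.
Split {D,E} by δ(·,R) → {D} and {E}.
No further refinement is possible. Final partition (5 blocks): {F,G} | {D} | {A,B} | {C} | {E}.
State F belongs to the block {F,G}, which has 2 states.

2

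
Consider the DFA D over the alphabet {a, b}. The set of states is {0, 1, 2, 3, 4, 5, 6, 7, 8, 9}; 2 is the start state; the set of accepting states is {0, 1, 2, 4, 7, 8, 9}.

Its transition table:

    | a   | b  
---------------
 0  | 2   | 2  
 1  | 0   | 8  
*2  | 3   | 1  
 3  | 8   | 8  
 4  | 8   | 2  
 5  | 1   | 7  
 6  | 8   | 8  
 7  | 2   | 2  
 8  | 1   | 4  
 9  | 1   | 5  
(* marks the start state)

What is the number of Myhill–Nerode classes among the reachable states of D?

Reachable states from the start: {0,1,2,3,4,8}. Unreachable: {5,6,7,9} — drop them.
Initial partition by acceptance: {0,1,2,4,8} | {3}.
Split {0,1,2,4,8} by δ(·,a) → {0,1,4,8} and {2}.
Split {0,1,4,8} by δ(·,a) → {1,4,8} and {0}.
Refine {1,4,8} on symbol a: members go to different blocks, giving {4,8} and {1}.
Split {4,8} by δ(·,a) → {4} and {8}.
Stable partition: {4} | {3} | {2} | {0} | {1} | {8} — 6 equivalence classes.

6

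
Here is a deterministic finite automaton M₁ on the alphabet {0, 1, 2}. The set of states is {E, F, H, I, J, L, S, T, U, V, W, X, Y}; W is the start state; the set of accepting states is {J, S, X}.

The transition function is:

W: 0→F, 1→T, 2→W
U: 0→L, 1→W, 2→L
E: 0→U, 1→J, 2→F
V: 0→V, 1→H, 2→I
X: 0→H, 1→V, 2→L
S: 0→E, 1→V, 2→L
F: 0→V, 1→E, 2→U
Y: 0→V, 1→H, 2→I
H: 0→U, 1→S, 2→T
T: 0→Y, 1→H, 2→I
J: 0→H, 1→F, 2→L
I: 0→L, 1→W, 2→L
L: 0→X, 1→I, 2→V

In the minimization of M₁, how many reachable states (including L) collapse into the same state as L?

Start with accepting vs non-accepting: {J,S,X} | {E,F,H,I,L,T,U,V,W,Y}.
On input 0, block {E,F,H,I,L,T,U,V,W,Y} splits into {E,F,H,I,T,U,V,W,Y} and {L}.
Refine {E,F,H,I,T,U,V,W,Y} on symbol 0: members go to different blocks, giving {E,F,H,T,V,W,Y} and {I,U}.
Refine {E,F,H,T,V,W,Y} on symbol 0: members go to different blocks, giving {F,T,V,W,Y} and {E,H}.
On input 1, block {F,T,V,W,Y} splits into {F,T,V,Y} and {W}.
No further refinement is possible. Final partition (6 blocks): {J,S,X} | {F,T,V,Y} | {L} | {I,U} | {E,H} | {W}.
State L belongs to the block {L}, which has 1 states.

1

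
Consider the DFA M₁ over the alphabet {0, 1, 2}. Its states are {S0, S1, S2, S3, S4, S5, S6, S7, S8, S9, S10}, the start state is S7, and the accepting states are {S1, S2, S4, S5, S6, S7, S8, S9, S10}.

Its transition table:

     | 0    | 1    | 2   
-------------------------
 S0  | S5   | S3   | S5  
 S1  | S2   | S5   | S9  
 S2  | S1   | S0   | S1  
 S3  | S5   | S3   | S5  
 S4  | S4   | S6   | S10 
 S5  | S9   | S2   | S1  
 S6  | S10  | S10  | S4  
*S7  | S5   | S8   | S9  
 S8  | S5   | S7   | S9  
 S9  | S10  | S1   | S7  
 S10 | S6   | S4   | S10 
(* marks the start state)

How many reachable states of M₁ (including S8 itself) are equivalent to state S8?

2

Initial partition by acceptance: {S1,S2,S4,S5,S6,S7,S8,S9,S10} | {S0,S3}.
Refine {S1,S2,S4,S5,S6,S7,S8,S9,S10} on symbol 1: members go to different blocks, giving {S1,S4,S5,S6,S7,S8,S9,S10} and {S2}.
Refine {S1,S4,S5,S6,S7,S8,S9,S10} on symbol 0: members go to different blocks, giving {S4,S5,S6,S7,S8,S9,S10} and {S1}.
Split {S4,S5,S6,S7,S8,S9,S10} by δ(·,1) → {S4,S6,S7,S8,S10} and {S5} and {S9}.
Split {S4,S6,S7,S8,S10} by δ(·,0) → {S4,S6,S10} and {S7,S8}.
Stable partition: {S4,S6,S10} | {S0,S3} | {S2} | {S1} | {S5} | {S9} | {S7,S8} — 7 equivalence classes.
State S8 belongs to the block {S7,S8}, which has 2 states.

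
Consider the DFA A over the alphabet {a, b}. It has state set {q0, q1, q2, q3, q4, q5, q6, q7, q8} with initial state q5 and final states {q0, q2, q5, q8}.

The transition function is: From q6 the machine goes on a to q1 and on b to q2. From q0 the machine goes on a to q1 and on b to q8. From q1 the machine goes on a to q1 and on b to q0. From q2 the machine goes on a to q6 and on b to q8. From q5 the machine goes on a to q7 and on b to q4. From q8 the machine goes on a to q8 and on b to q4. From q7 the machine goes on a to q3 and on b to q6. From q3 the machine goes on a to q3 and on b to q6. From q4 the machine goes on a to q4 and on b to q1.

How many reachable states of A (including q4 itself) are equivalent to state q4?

All states are reachable from the start state.
P0 = {q0,q2,q5,q8} | {q1,q3,q4,q6,q7}.
Split {q0,q2,q5,q8} by δ(·,a) → {q0,q2,q5} and {q8}.
Refine {q0,q2,q5} on symbol b: members go to different blocks, giving {q0,q2} and {q5}.
Refine {q1,q3,q4,q6,q7} on symbol b: members go to different blocks, giving {q3,q4,q7} and {q1,q6}.
Stable partition: {q0,q2} | {q3,q4,q7} | {q8} | {q5} | {q1,q6} — 5 equivalence classes.
State q4 belongs to the block {q3,q4,q7}, which has 3 states.

3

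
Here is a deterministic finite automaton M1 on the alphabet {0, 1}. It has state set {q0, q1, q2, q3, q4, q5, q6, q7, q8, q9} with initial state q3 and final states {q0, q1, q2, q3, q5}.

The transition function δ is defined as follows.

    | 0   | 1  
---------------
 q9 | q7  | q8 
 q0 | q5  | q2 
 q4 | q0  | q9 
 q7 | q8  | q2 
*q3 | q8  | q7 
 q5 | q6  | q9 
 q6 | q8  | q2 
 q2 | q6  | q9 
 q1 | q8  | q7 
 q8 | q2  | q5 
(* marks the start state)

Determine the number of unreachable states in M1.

Starting at q3 and following transitions, the reachable set is {q2, q3, q5, q6, q7, q8, q9}. That leaves q0, q1, q4 unreachable — 3 in total.

3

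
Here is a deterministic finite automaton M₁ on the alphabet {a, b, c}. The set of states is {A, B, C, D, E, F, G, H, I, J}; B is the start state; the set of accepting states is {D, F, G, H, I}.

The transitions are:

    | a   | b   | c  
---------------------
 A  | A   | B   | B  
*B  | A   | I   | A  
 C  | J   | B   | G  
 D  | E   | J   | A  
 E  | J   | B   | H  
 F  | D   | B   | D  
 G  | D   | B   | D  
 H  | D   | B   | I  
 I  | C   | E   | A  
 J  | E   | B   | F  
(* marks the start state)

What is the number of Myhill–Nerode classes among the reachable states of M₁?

Start with accepting vs non-accepting: {D,F,G,H,I} | {A,B,C,E,J}.
Refine {D,F,G,H,I} on symbol a: members go to different blocks, giving {F,G,H} and {D,I}.
On input b, block {A,B,C,E,J} splits into {A,C,E,J} and {B}.
Refine {A,C,E,J} on symbol c: members go to different blocks, giving {C,E,J} and {A}.
The partition is now stable with 5 blocks: {F,G,H} | {C,E,J} | {D,I} | {B} | {A}.

5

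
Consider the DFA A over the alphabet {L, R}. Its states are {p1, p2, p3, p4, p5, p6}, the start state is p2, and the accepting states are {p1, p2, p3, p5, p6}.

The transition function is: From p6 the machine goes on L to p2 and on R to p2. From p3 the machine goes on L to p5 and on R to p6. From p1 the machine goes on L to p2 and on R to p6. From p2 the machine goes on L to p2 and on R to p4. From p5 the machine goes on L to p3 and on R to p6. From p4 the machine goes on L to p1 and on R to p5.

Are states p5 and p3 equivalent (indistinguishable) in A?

Every state is reachable, so we keep all 6.
Initial partition by acceptance: {p1,p2,p3,p5,p6} | {p4}.
Split {p1,p2,p3,p5,p6} by δ(·,R) → {p1,p3,p5,p6} and {p2}.
Split {p1,p3,p5,p6} by δ(·,L) → {p1,p6} and {p3,p5}.
Refine {p1,p6} on symbol R: members go to different blocks, giving {p1} and {p6}.
The partition is now stable with 5 blocks: {p1} | {p4} | {p2} | {p3,p5} | {p6}.
p5 and p3 lie in the same block of the stable partition, so they are equivalent — no string distinguishes them.

Yes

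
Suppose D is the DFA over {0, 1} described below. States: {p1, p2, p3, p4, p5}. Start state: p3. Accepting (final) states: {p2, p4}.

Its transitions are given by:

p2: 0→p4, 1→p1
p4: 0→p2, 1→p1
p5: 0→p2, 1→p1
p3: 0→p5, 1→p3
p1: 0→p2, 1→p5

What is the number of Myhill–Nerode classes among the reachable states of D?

P0 = {p2,p4} | {p1,p3,p5}.
Split {p1,p3,p5} by δ(·,0) → {p1,p5} and {p3}.
No further refinement is possible. Final partition (3 blocks): {p2,p4} | {p1,p5} | {p3}.

3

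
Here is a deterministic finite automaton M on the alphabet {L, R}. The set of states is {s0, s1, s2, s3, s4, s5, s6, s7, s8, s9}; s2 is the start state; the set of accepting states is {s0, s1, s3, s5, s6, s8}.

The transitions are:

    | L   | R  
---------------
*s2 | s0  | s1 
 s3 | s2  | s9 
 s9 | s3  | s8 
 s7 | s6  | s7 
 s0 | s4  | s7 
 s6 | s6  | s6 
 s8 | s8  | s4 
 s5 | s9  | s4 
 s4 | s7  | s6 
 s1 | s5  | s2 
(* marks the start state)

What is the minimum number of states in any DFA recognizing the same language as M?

Every state is reachable, so we keep all 10.
Start with accepting vs non-accepting: {s0,s1,s3,s5,s6,s8} | {s2,s4,s7,s9}.
On input L, block {s0,s1,s3,s5,s6,s8} splits into {s0,s3,s5} and {s1,s6,s8}.
Refine {s2,s4,s7,s9} on symbol L: members go to different blocks, giving {s2,s9} and {s4} and {s7}.
Refine {s0,s3,s5} on symbol L: members go to different blocks, giving {s3,s5} and {s0}.
On input R, block {s3,s5} splits into {s3} and {s5}.
Split {s2,s9} by δ(·,L) → {s2} and {s9}.
Refine {s1,s6,s8} on symbol L: members go to different blocks, giving {s6,s8} and {s1}.
Refine {s6,s8} on symbol R: members go to different blocks, giving {s6} and {s8}.
No further refinement is possible. Final partition (10 blocks): {s3} | {s2} | {s6} | {s4} | {s7} | {s0} | {s5} | {s9} | {s1} | {s8}.

10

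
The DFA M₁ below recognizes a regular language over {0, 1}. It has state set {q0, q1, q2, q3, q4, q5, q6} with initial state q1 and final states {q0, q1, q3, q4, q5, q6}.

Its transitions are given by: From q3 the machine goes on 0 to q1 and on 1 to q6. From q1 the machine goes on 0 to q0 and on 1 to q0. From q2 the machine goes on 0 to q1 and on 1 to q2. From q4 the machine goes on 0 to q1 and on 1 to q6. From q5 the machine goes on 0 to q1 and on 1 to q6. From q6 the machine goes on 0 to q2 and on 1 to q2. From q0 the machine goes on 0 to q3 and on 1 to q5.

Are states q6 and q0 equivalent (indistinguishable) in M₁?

First remove the unreachable states {q4}; 6 states remain.
Initial partition by acceptance: {q0,q1,q3,q5,q6} | {q2}.
Refine {q0,q1,q3,q5,q6} on symbol 0: members go to different blocks, giving {q0,q1,q3,q5} and {q6}.
Refine {q0,q1,q3,q5} on symbol 1: members go to different blocks, giving {q0,q1} and {q3,q5}.
Split {q0,q1} by δ(·,0) → {q0} and {q1}.
No further refinement is possible. Final partition (5 blocks): {q0} | {q2} | {q6} | {q3,q5} | {q1}.
q6 and q0 end up in different blocks, so they are distinguishable. For instance, the string '0' is accepted from only q0.

No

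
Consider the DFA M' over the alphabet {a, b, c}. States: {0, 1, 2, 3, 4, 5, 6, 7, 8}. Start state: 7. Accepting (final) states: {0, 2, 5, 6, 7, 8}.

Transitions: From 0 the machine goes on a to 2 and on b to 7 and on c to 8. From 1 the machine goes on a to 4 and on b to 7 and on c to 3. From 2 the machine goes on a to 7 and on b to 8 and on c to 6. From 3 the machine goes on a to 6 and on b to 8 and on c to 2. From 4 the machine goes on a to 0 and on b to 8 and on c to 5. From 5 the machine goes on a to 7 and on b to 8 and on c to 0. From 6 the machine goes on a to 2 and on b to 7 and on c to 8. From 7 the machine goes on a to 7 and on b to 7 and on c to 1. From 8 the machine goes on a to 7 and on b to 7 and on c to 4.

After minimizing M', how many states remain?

P0 = {0,2,5,6,7,8} | {1,3,4}.
Split {0,2,5,6,7,8} by δ(·,c) → {0,2,5,6} and {7,8}.
On input a, block {0,2,5,6} splits into {0,6} and {2,5}.
Refine {1,3,4} on symbol a: members go to different blocks, giving {3,4} and {1}.
Refine {7,8} on symbol c: members go to different blocks, giving {7} and {8}.
Stable partition: {0,6} | {3,4} | {7} | {2,5} | {1} | {8} — 6 equivalence classes.

6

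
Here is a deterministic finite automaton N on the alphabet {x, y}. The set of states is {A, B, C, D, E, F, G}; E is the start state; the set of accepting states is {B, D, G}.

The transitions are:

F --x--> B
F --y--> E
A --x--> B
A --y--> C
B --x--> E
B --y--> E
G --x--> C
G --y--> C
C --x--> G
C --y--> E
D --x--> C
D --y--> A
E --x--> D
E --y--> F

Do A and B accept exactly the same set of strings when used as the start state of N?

Every state is reachable, so we keep all 7.
Initial partition by acceptance: {B,D,G} | {A,C,E,F}.
No further refinement is possible. Final partition (2 blocks): {B,D,G} | {A,C,E,F}.
A and B end up in different blocks, so they are distinguishable. For instance, the string 'ε' is accepted from only B.

No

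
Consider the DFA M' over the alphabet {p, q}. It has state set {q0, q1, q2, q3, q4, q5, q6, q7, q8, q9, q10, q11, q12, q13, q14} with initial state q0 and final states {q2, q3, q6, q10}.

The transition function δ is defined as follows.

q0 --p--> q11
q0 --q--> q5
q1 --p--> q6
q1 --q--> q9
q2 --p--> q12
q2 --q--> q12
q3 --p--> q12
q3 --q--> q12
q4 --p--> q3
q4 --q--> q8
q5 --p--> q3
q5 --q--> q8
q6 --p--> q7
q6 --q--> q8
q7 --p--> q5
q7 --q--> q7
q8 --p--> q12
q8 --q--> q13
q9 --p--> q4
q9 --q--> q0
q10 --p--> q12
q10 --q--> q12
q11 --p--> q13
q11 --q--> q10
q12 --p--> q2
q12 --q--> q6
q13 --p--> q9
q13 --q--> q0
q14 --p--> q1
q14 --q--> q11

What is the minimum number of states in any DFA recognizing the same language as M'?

First remove the unreachable states {q1,q14}; 13 states remain.
Start with accepting vs non-accepting: {q2,q3,q6,q10} | {q0,q4,q5,q7,q8,q9,q11,q12,q13}.
Split {q0,q4,q5,q7,q8,q9,q11,q12,q13} by δ(·,p) → {q0,q7,q8,q9,q11,q13} and {q4,q5,q12}.
On input p, block {q2,q3,q6,q10} splits into {q2,q3,q10} and {q6}.
Split {q0,q7,q8,q9,q11,q13} by δ(·,p) → {q0,q11,q13} and {q7,q8,q9}.
Refine {q0,q11,q13} on symbol p: members go to different blocks, giving {q0,q11} and {q13}.
Refine {q0,q11} on symbol p: members go to different blocks, giving {q0} and {q11}.
Split {q4,q5,q12} by δ(·,q) → {q4,q5} and {q12}.
Refine {q7,q8,q9} on symbol p: members go to different blocks, giving {q7,q9} and {q8}.
On input q, block {q7,q9} splits into {q7} and {q9}.
Stable partition: {q2,q3,q10} | {q0} | {q4,q5} | {q6} | {q7} | {q13} | {q11} | {q12} | {q8} | {q9} — 10 equivalence classes.

10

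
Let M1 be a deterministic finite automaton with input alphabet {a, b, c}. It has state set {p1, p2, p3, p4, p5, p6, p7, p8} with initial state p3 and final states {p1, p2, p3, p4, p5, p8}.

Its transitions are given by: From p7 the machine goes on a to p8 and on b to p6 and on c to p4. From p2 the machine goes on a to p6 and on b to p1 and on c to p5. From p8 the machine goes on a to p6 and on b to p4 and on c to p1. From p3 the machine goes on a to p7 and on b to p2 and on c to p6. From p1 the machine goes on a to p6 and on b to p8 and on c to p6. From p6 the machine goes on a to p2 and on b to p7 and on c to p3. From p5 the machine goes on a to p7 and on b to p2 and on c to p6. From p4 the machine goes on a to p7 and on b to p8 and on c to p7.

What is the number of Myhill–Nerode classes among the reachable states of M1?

3

Every state is reachable, so we keep all 8.
P0 = {p1,p2,p3,p4,p5,p8} | {p6,p7}.
On input c, block {p1,p2,p3,p4,p5,p8} splits into {p1,p3,p4,p5} and {p2,p8}.
No further refinement is possible. Final partition (3 blocks): {p1,p3,p4,p5} | {p6,p7} | {p2,p8}.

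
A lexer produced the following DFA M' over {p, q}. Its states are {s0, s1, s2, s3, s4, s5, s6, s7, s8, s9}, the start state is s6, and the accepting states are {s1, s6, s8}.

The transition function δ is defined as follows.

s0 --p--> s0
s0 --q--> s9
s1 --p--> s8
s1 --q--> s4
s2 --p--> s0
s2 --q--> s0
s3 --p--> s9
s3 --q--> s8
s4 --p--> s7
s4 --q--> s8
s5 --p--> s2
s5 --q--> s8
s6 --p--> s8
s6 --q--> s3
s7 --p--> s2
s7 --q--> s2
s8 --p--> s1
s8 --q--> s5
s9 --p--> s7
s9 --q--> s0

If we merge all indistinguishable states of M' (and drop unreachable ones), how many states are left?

Every state is reachable, so we keep all 10.
Start with accepting vs non-accepting: {s1,s6,s8} | {s0,s2,s3,s4,s5,s7,s9}.
Split {s0,s2,s3,s4,s5,s7,s9} by δ(·,q) → {s0,s2,s7,s9} and {s3,s4,s5}.
The partition is now stable with 3 blocks: {s1,s6,s8} | {s0,s2,s7,s9} | {s3,s4,s5}.

3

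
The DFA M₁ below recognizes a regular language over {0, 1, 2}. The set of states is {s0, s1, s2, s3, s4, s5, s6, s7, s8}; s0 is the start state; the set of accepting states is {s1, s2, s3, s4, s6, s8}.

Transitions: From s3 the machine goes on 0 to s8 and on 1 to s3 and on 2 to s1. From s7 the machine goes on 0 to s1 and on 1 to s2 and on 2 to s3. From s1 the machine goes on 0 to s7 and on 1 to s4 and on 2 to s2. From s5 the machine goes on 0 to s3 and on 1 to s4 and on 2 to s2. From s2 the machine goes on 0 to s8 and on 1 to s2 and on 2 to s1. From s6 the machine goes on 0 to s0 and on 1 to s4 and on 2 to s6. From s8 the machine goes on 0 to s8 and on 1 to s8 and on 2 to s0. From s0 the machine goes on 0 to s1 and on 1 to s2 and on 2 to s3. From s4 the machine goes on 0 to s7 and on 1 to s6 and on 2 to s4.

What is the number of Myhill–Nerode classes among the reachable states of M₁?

First remove the unreachable states {s5}; 8 states remain.
P0 = {s1,s2,s3,s4,s6,s8} | {s0,s7}.
Refine {s1,s2,s3,s4,s6,s8} on symbol 0: members go to different blocks, giving {s1,s4,s6} and {s2,s3,s8}.
Refine {s1,s4,s6} on symbol 2: members go to different blocks, giving {s4,s6} and {s1}.
On input 2, block {s2,s3,s8} splits into {s2,s3} and {s8}.
The partition is now stable with 5 blocks: {s4,s6} | {s0,s7} | {s2,s3} | {s1} | {s8}.

5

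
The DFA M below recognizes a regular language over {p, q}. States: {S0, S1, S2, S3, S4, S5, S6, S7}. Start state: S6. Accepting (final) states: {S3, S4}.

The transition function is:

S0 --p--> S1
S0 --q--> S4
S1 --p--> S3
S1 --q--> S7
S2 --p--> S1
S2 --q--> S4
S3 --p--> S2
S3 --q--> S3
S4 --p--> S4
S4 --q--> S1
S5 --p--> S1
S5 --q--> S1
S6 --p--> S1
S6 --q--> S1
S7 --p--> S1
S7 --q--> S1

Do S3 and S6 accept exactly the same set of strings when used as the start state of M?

Reachable states from the start: {S1,S2,S3,S4,S6,S7}. Unreachable: {S0,S5} — drop them.
Initial partition by acceptance: {S3,S4} | {S1,S2,S6,S7}.
Split {S3,S4} by δ(·,p) → {S3} and {S4}.
Split {S1,S2,S6,S7} by δ(·,p) → {S2,S6,S7} and {S1}.
Split {S2,S6,S7} by δ(·,q) → {S6,S7} and {S2}.
No further refinement is possible. Final partition (5 blocks): {S3} | {S6,S7} | {S4} | {S1} | {S2}.
S3 and S6 end up in different blocks, so they are distinguishable. For instance, the string 'ε' is accepted from only S3.

No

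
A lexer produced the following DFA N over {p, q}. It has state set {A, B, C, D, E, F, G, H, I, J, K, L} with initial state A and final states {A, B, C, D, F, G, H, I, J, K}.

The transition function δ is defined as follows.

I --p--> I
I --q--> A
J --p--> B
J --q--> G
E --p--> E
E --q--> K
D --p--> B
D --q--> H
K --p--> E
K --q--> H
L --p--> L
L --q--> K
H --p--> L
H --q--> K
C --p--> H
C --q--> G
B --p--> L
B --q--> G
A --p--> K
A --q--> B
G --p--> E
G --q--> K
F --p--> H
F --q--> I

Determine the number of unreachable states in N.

No path from A leads to C, D, F, I, J; the other 7 states are all reachable.

5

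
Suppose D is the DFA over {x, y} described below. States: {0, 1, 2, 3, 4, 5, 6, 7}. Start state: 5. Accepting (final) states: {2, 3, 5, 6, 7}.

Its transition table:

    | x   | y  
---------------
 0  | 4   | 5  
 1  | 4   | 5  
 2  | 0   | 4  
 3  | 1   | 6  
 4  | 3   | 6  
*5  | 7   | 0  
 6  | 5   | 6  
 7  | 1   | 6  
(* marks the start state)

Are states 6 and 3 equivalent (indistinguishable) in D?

No

First remove the unreachable states {2}; 7 states remain.
P0 = {3,5,6,7} | {0,1,4}.
Split {3,5,6,7} by δ(·,x) → {3,7} and {5,6}.
Split {0,1,4} by δ(·,x) → {0,1} and {4}.
Split {5,6} by δ(·,x) → {5} and {6}.
No further refinement is possible. Final partition (5 blocks): {3,7} | {0,1} | {5} | {4} | {6}.
6 and 3 end up in different blocks, so they are distinguishable. For instance, the string 'x' is accepted from only 6.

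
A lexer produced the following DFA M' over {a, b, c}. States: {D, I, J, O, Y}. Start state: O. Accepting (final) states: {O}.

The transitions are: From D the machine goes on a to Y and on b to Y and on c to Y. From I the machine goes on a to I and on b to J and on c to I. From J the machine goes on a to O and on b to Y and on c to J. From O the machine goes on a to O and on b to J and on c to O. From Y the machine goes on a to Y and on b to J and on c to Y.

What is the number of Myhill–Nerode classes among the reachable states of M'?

3

First remove the unreachable states {D,I}; 3 states remain.
Start with accepting vs non-accepting: {O} | {J,Y}.
Split {J,Y} by δ(·,a) → {J} and {Y}.
The partition is now stable with 3 blocks: {O} | {J} | {Y}.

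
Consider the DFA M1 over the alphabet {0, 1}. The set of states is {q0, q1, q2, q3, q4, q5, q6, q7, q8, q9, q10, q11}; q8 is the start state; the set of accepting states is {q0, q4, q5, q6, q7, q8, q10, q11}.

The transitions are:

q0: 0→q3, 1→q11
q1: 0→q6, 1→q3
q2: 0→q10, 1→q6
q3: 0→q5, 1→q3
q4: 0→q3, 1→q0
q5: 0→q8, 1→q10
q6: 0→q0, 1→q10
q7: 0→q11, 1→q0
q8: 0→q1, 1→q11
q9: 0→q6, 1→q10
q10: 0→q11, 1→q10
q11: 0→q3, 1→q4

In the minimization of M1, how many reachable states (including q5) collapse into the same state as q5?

3

States {q2,q7,q9} cannot be reached from the start state, so discard them.
Start with accepting vs non-accepting: {q0,q4,q5,q6,q8,q10,q11} | {q1,q3}.
Refine {q0,q4,q5,q6,q8,q10,q11} on symbol 0: members go to different blocks, giving {q0,q4,q8,q11} and {q5,q6,q10}.
The partition is now stable with 3 blocks: {q0,q4,q8,q11} | {q1,q3} | {q5,q6,q10}.
The equivalence class containing q5 is {q5,q6,q10}, of size 3.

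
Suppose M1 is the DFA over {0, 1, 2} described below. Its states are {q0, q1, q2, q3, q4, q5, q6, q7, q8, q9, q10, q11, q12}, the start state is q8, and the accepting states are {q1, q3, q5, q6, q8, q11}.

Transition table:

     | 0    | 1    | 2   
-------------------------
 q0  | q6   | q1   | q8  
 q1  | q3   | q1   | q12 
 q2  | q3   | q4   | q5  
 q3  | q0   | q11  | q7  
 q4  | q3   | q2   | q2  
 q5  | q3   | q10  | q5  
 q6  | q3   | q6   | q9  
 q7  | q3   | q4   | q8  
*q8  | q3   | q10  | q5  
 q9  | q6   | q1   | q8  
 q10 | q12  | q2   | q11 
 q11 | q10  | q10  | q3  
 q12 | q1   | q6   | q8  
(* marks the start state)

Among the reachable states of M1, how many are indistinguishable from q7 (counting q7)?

2

P0 = {q1,q3,q5,q6,q8,q11} | {q0,q2,q4,q7,q9,q10,q12}.
On input 0, block {q1,q3,q5,q6,q8,q11} splits into {q1,q5,q6,q8} and {q3,q11}.
On input 1, block {q1,q5,q6,q8} splits into {q1,q6} and {q5,q8}.
Split {q0,q2,q4,q7,q9,q10,q12} by δ(·,0) → {q0,q9,q12} and {q2,q4,q7} and {q10}.
Refine {q3,q11} on symbol 0: members go to different blocks, giving {q3} and {q11}.
Split {q2,q4,q7} by δ(·,2) → {q2,q7} and {q4}.
Stable partition: {q1,q6} | {q0,q9,q12} | {q3} | {q5,q8} | {q2,q7} | {q10} | {q11} | {q4} — 8 equivalence classes.
The equivalence class containing q7 is {q2,q7}, of size 2.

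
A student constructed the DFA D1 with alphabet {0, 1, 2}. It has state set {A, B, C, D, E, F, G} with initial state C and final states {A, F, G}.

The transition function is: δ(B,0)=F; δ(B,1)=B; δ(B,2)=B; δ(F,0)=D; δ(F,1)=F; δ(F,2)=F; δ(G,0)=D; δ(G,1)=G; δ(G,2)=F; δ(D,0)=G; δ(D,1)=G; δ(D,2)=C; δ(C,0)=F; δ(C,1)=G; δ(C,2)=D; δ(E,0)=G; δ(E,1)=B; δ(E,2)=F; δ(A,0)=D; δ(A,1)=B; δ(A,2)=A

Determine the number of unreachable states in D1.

3

Starting at C and following transitions, the reachable set is {C, D, F, G}. That leaves A, B, E unreachable — 3 in total.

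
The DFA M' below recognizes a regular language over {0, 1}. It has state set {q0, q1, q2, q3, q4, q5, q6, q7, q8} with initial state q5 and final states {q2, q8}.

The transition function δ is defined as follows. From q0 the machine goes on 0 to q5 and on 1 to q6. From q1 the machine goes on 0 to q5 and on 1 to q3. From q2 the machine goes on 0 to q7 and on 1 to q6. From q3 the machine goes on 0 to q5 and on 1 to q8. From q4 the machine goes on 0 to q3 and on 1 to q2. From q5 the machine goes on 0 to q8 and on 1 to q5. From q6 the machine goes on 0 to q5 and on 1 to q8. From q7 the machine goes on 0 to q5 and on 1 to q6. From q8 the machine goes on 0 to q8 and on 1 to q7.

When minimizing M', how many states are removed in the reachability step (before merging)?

5

No path from q5 leads to q0, q1, q2, q3, q4; the other 4 states are all reachable.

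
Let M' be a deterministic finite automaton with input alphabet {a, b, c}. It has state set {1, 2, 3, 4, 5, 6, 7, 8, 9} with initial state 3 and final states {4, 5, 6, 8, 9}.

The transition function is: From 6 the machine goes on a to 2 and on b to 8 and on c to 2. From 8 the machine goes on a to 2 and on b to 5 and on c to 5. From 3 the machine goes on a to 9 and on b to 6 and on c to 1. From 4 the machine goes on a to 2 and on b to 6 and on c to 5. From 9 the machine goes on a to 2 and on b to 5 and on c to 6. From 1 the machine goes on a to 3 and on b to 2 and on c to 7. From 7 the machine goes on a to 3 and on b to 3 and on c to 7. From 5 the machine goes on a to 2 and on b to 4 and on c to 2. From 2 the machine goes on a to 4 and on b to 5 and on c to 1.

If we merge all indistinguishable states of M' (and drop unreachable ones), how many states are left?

4

All states are reachable from the start state.
Start with accepting vs non-accepting: {4,5,6,8,9} | {1,2,3,7}.
Split {4,5,6,8,9} by δ(·,c) → {4,8,9} and {5,6}.
On input a, block {1,2,3,7} splits into {1,7} and {2,3}.
Stable partition: {4,8,9} | {1,7} | {5,6} | {2,3} — 4 equivalence classes.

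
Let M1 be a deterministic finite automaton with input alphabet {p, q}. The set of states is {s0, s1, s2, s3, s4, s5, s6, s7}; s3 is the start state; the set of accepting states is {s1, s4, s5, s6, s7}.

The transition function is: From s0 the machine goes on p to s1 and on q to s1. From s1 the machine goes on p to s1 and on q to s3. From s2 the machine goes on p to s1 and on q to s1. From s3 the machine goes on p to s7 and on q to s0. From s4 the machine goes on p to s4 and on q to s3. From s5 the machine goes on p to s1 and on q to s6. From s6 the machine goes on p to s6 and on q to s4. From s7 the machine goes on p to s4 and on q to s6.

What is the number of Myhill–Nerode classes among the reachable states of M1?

First remove the unreachable states {s2,s5}; 6 states remain.
Initial partition by acceptance: {s1,s4,s6,s7} | {s0,s3}.
Split {s1,s4,s6,s7} by δ(·,q) → {s1,s4} and {s6,s7}.
On input p, block {s0,s3} splits into {s0} and {s3}.
Split {s6,s7} by δ(·,p) → {s6} and {s7}.
The partition is now stable with 5 blocks: {s1,s4} | {s0} | {s6} | {s3} | {s7}.

5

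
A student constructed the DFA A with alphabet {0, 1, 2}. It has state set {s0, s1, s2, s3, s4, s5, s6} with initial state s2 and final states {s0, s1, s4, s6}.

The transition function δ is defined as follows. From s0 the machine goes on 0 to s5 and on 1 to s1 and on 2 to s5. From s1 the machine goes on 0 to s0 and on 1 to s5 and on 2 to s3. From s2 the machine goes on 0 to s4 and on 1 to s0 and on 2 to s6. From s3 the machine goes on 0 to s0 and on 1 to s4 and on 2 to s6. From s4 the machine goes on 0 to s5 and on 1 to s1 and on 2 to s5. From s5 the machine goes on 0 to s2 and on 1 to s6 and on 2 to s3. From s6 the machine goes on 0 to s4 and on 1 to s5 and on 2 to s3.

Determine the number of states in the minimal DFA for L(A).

4

All states are reachable from the start state.
Start with accepting vs non-accepting: {s0,s1,s4,s6} | {s2,s3,s5}.
Refine {s0,s1,s4,s6} on symbol 0: members go to different blocks, giving {s0,s4} and {s1,s6}.
On input 0, block {s2,s3,s5} splits into {s2,s3} and {s5}.
The partition is now stable with 4 blocks: {s0,s4} | {s2,s3} | {s1,s6} | {s5}.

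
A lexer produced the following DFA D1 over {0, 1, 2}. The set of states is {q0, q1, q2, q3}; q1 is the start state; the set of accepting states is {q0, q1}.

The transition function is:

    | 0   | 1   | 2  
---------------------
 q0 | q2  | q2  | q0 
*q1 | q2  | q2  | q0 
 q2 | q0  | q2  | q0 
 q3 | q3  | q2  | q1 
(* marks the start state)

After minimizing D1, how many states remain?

2

First remove the unreachable states {q3}; 3 states remain.
Start with accepting vs non-accepting: {q0,q1} | {q2}.
The partition is now stable with 2 blocks: {q0,q1} | {q2}.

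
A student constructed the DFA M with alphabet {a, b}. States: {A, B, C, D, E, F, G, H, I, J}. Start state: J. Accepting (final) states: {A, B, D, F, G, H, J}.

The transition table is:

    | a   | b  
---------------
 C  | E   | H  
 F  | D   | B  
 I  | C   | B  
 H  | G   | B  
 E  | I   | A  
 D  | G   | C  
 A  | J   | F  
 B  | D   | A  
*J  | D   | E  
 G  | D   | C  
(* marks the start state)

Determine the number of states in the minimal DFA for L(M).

3

Initial partition by acceptance: {A,B,D,F,G,H,J} | {C,E,I}.
Split {A,B,D,F,G,H,J} by δ(·,b) → {A,B,F,H} and {D,G,J}.
No further refinement is possible. Final partition (3 blocks): {A,B,F,H} | {C,E,I} | {D,G,J}.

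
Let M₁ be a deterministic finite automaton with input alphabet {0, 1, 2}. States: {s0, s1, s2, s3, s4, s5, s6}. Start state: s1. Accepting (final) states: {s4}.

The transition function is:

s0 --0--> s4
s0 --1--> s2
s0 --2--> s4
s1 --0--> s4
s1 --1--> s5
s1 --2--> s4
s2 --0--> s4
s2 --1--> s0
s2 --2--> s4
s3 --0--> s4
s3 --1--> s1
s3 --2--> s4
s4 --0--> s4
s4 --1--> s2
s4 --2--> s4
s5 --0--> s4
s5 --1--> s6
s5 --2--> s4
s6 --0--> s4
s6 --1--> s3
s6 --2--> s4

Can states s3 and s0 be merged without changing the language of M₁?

Yes

All states are reachable from the start state.
Start with accepting vs non-accepting: {s4} | {s0,s1,s2,s3,s5,s6}.
Stable partition: {s4} | {s0,s1,s2,s3,s5,s6} — 2 equivalence classes.
s3 and s0 lie in the same block of the stable partition, so they are equivalent — no string distinguishes them.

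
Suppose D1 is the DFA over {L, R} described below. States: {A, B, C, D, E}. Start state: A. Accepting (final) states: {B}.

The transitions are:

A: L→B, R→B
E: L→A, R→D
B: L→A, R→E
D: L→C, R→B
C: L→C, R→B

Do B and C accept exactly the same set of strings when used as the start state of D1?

No

All states are reachable from the start state.
Start with accepting vs non-accepting: {B} | {A,C,D,E}.
Refine {A,C,D,E} on symbol L: members go to different blocks, giving {C,D,E} and {A}.
Split {C,D,E} by δ(·,L) → {C,D} and {E}.
No further refinement is possible. Final partition (4 blocks): {B} | {C,D} | {A} | {E}.
B and C end up in different blocks, so they are distinguishable. For instance, the string 'ε' is accepted from only B.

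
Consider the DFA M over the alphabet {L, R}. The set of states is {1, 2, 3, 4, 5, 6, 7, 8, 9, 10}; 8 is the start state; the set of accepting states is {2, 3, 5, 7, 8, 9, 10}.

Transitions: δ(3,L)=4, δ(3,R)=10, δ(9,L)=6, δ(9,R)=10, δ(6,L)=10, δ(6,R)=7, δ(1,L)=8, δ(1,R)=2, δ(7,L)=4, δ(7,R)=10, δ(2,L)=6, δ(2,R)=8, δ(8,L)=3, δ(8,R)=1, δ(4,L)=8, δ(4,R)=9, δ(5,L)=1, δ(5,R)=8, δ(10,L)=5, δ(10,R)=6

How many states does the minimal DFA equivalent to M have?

Every state is reachable, so we keep all 10.
Start with accepting vs non-accepting: {2,3,5,7,8,9,10} | {1,4,6}.
On input L, block {2,3,5,7,8,9,10} splits into {2,3,5,7,9} and {8,10}.
No further refinement is possible. Final partition (3 blocks): {2,3,5,7,9} | {1,4,6} | {8,10}.

3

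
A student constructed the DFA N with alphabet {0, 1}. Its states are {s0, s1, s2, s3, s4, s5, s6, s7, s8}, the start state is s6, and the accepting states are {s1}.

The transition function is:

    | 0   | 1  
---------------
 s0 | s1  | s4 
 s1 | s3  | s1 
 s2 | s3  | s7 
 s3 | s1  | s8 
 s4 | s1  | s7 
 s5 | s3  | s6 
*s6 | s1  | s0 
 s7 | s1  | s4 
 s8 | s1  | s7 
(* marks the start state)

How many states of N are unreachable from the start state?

Starting at s6 and following transitions, the reachable set is {s0, s1, s3, s4, s6, s7, s8}. That leaves s2, s5 unreachable — 2 in total.

2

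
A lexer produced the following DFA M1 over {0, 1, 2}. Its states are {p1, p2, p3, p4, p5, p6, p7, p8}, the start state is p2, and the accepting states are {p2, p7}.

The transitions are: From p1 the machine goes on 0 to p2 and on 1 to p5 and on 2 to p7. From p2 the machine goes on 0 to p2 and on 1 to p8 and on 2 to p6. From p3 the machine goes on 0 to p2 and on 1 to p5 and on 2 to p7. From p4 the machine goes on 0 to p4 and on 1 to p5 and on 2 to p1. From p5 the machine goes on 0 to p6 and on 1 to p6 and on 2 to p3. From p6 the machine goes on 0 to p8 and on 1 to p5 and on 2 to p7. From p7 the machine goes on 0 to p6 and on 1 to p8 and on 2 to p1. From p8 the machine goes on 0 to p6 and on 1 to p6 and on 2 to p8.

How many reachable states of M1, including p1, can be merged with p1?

2

First remove the unreachable states {p4}; 7 states remain.
Start with accepting vs non-accepting: {p2,p7} | {p1,p3,p5,p6,p8}.
Refine {p2,p7} on symbol 0: members go to different blocks, giving {p2} and {p7}.
Split {p1,p3,p5,p6,p8} by δ(·,0) → {p5,p6,p8} and {p1,p3}.
Refine {p5,p6,p8} on symbol 2: members go to different blocks, giving {p5} and {p6} and {p8}.
Stable partition: {p2} | {p5} | {p7} | {p1,p3} | {p6} | {p8} — 6 equivalence classes.
State p1 belongs to the block {p1,p3}, which has 2 states.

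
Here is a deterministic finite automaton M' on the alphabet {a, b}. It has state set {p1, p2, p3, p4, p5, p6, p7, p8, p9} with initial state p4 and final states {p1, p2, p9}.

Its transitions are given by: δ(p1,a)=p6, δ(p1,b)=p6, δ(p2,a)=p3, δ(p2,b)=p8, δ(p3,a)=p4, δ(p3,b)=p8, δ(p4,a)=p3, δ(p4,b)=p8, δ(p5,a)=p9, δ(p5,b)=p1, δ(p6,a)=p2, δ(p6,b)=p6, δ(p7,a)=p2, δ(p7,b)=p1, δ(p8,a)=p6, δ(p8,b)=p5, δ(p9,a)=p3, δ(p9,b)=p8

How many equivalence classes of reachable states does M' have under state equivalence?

Reachable states from the start: {p1,p2,p3,p4,p5,p6,p8,p9}. Unreachable: {p7} — drop them.
Initial partition by acceptance: {p1,p2,p9} | {p3,p4,p5,p6,p8}.
Split {p3,p4,p5,p6,p8} by δ(·,a) → {p3,p4,p8} and {p5,p6}.
Split {p1,p2,p9} by δ(·,a) → {p2,p9} and {p1}.
Split {p3,p4,p8} by δ(·,a) → {p3,p4} and {p8}.
On input b, block {p5,p6} splits into {p5} and {p6}.
Stable partition: {p2,p9} | {p3,p4} | {p5} | {p1} | {p8} | {p6} — 6 equivalence classes.

6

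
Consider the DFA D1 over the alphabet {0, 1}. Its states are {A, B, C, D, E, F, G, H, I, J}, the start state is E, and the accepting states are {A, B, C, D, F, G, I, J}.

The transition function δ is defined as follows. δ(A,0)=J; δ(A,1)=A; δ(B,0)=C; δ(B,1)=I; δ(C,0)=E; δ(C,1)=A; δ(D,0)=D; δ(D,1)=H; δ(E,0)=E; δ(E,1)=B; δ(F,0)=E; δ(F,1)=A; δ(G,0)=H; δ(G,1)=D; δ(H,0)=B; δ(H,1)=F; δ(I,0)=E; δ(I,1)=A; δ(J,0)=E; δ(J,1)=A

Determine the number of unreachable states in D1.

Starting at E and following transitions, the reachable set is {A, B, C, E, I, J}. That leaves D, F, G, H unreachable — 4 in total.

4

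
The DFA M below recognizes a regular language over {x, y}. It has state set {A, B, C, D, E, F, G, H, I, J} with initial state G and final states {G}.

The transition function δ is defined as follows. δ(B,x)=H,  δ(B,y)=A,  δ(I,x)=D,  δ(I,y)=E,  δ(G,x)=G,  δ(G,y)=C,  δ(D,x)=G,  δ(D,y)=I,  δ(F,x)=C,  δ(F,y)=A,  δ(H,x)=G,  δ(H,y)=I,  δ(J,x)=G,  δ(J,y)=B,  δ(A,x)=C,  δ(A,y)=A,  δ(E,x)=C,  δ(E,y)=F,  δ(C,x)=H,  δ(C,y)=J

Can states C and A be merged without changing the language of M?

No

All states are reachable from the start state.
P0 = {G} | {A,B,C,D,E,F,H,I,J}.
On input x, block {A,B,C,D,E,F,H,I,J} splits into {A,B,C,E,F,I} and {D,H,J}.
On input x, block {A,B,C,E,F,I} splits into {A,E,F} and {B,C,I}.
Refine {B,C,I} on symbol y: members go to different blocks, giving {B,I} and {C}.
No further refinement is possible. Final partition (5 blocks): {G} | {A,E,F} | {D,H,J} | {B,I} | {C}.
C and A end up in different blocks, so they are distinguishable. For instance, the string 'xx' is accepted from only C.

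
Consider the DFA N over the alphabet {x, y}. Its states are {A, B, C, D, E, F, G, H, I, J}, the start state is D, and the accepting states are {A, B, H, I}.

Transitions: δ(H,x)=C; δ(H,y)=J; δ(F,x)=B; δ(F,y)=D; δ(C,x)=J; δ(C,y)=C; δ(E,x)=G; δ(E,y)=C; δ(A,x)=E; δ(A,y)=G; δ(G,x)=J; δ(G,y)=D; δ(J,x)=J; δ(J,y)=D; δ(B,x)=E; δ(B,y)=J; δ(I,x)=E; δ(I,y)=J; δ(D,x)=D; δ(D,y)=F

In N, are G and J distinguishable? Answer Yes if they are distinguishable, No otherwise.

States {A,H,I} cannot be reached from the start state, so discard them.
Initial partition by acceptance: {B} | {C,D,E,F,G,J}.
Refine {C,D,E,F,G,J} on symbol x: members go to different blocks, giving {C,D,E,G,J} and {F}.
Refine {C,D,E,G,J} on symbol y: members go to different blocks, giving {C,E,G,J} and {D}.
Refine {C,E,G,J} on symbol y: members go to different blocks, giving {C,E} and {G,J}.
The partition is now stable with 5 blocks: {B} | {C,E} | {F} | {D} | {G,J}.
G and J lie in the same block of the stable partition, so they are equivalent — no string distinguishes them.

No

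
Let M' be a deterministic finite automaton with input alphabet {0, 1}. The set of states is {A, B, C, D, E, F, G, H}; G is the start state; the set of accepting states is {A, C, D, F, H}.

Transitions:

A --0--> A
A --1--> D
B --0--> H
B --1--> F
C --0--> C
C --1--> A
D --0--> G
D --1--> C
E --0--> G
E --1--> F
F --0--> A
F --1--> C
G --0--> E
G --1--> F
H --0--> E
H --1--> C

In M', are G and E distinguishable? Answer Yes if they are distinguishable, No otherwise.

No

States {B,H} cannot be reached from the start state, so discard them.
Start with accepting vs non-accepting: {A,C,D,F} | {E,G}.
Split {A,C,D,F} by δ(·,0) → {A,C,F} and {D}.
Refine {A,C,F} on symbol 1: members go to different blocks, giving {C,F} and {A}.
Split {C,F} by δ(·,0) → {C} and {F}.
No further refinement is possible. Final partition (5 blocks): {C} | {E,G} | {D} | {A} | {F}.
G and E lie in the same block of the stable partition, so they are equivalent — no string distinguishes them.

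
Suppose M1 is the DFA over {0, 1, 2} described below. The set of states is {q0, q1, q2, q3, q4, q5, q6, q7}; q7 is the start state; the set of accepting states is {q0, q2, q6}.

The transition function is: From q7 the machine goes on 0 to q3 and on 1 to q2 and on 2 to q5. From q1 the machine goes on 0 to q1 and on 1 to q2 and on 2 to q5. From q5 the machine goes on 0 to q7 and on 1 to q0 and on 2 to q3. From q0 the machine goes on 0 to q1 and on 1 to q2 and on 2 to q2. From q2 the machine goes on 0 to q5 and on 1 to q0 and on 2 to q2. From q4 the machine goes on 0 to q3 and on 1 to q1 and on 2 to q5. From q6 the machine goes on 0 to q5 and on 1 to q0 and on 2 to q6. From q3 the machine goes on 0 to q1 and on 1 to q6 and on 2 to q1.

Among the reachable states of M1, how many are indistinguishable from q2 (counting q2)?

3

Reachable states from the start: {q0,q1,q2,q3,q5,q6,q7}. Unreachable: {q4} — drop them.
P0 = {q0,q2,q6} | {q1,q3,q5,q7}.
The partition is now stable with 2 blocks: {q0,q2,q6} | {q1,q3,q5,q7}.
State q2 belongs to the block {q0,q2,q6}, which has 3 states.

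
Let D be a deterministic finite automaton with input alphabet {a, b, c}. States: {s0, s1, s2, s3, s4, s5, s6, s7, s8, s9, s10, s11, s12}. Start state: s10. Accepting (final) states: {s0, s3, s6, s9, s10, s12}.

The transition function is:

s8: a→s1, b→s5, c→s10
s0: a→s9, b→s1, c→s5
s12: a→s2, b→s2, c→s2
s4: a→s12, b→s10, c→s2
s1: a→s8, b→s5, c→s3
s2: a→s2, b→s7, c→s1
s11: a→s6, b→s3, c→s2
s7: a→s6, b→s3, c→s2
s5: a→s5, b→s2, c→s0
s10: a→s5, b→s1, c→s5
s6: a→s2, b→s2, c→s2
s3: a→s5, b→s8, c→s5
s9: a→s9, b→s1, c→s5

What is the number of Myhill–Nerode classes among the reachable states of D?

7

First remove the unreachable states {s4,s11,s12}; 10 states remain.
Start with accepting vs non-accepting: {s0,s3,s6,s9,s10} | {s1,s2,s5,s7,s8}.
Split {s0,s3,s6,s9,s10} by δ(·,a) → {s3,s6,s10} and {s0,s9}.
On input a, block {s1,s2,s5,s7,s8} splits into {s1,s2,s5,s8} and {s7}.
On input b, block {s1,s2,s5,s8} splits into {s1,s5,s8} and {s2}.
On input a, block {s3,s6,s10} splits into {s3,s10} and {s6}.
Refine {s1,s5,s8} on symbol b: members go to different blocks, giving {s1,s8} and {s5}.
Stable partition: {s3,s10} | {s1,s8} | {s0,s9} | {s7} | {s2} | {s6} | {s5} — 7 equivalence classes.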